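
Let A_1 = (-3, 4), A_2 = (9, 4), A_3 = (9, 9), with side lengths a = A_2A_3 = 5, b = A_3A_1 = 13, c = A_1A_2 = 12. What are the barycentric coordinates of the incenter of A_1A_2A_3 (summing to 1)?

(1/6, 13/30, 2/5)

The incenter has barycentric coordinates proportional to the opposite side lengths: (5 : 13 : 12).
Normalizing by 5+13+12 = 30 gives (1/6, 13/30, 2/5).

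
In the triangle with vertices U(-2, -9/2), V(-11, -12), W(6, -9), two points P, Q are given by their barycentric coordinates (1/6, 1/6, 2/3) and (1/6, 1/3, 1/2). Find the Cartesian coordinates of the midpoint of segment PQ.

(5/12, -9)

Barycentric coordinates of the midpoint are the average: (1/6, 1/4, 7/12).
Converting: (1/6)·U + (1/4)·V + (7/12)·W = (5/12, -9).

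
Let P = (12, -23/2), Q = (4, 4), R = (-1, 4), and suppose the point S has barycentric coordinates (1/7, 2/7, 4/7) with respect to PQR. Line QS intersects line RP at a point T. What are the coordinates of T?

Line QS meets RP where the Q-coordinate vanishes; zeroing S's Q-weight and renormalizing leaves R, P-weights 4/7 : 1/7 → (4/5, 1/5).
So T = (4/5)·R + (1/5)·P = (8/5, 9/10).

(8/5, 9/10)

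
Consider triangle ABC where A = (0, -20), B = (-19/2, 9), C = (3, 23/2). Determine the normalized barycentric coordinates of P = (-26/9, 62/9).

(1/9, 4/9, 4/9)

Signed area of the reference triangle: [ABC] = ½·(0·(9−(23/2)) + (-19/2)·(23/2−(-20)) + 3·(-20−9)) = ½·(0 − 1197/4 − 87) = -1545/8.
[PBC] = ½·((-26/9)·(9−(23/2)) + (-19/2)·(23/2−(62/9)) + 3·(62/9−9)) = ½·(65/9 − 1577/36 − 19/3) = -515/24, so the A-coordinate is (-515/24)/(-1545/8) = 1/9.
[APC] = ½·(0·(62/9−(23/2)) + (-26/9)·(23/2−(-20)) + 3·(-20−(62/9))) = ½·(0 − 91 − 242/3) = -515/6, so the B-coordinate is 4/9.
[ABP] = ½·(0·(9−(62/9)) + (-19/2)·(62/9−(-20)) + (-26/9)·(-20−9)) = ½·(0 − 2299/9 + 754/9) = -515/6, so the C-coordinate is 4/9.
Check: 1/9 + 4/9 + 4/9 = 1.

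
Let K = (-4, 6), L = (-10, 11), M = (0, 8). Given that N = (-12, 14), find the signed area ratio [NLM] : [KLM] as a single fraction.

-3/4

[KLM] = ½·((-4)·(11−8) + (-10)·(8−6) + 0·(6−11)) = ½·(-12 − 20 + 0) = -16.
[NLM] = ½·((-12)·(11−8) + (-10)·(8−14) + 0·(14−11)) = ½·(-36 + 60 + 0) = 12, so the ratio is 12/(-16) = -3/4.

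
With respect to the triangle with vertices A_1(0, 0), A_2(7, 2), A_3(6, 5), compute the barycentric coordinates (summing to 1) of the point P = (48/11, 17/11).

(4/11, 6/11, 1/11)

Signed area of the reference triangle: [A_1A_2A_3] = ½·(0·(2−5) + 7·(5−0) + 6·(0−2)) = ½·(0 + 35 − 12) = 23/2.
[PA_2A_3] = ½·((48/11)·(2−5) + 7·(5−(17/11)) + 6·(17/11−2)) = ½·(-144/11 + 266/11 − 30/11) = 46/11, so the A_1-coordinate is (46/11)/(23/2) = 4/11.
[A_1PA_3] = ½·(0·(17/11−5) + (48/11)·(5−0) + 6·(0−(17/11))) = ½·(0 + 240/11 − 102/11) = 69/11, so the A_2-coordinate is 6/11.
[A_1A_2P] = ½·(0·(2−(17/11)) + 7·(17/11−0) + (48/11)·(0−2)) = ½·(0 + 119/11 − 96/11) = 23/22, so the A_3-coordinate is 1/11.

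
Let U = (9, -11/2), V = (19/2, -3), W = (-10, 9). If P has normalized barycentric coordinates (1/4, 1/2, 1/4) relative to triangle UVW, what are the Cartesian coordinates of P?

(9/2, -5/8)

P = (1/4)·U + (1/2)·V + (1/4)·W.
x-coordinate: (1/4)·9 + (1/2)·(19/2) + (1/4)·(-10) = 9/2.
y-coordinate: (1/4)·(-11/2) + (1/2)·(-3) + (1/4)·9 = -5/8.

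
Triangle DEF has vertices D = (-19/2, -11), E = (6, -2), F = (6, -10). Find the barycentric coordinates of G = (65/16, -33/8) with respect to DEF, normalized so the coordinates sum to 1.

(1/8, 3/4, 1/8)

Signed area of the reference triangle: [DEF] = ½·((-19/2)·(-2−(-10)) + 6·(-10−(-11)) + 6·(-11−(-2))) = ½·(-76 + 6 − 54) = -62.
[GEF] = ½·((65/16)·(-2−(-10)) + 6·(-10−(-33/8)) + 6·(-33/8−(-2))) = ½·(65/2 − 141/4 − 51/4) = -31/4, so the D-coordinate is (-31/4)/(-62) = 1/8.
[DGF] = ½·((-19/2)·(-33/8−(-10)) + (65/16)·(-10−(-11)) + 6·(-11−(-33/8))) = ½·(-893/16 + 65/16 − 165/4) = -93/2, so the E-coordinate is 3/4.
[DEG] = ½·((-19/2)·(-2−(-33/8)) + 6·(-33/8−(-11)) + (65/16)·(-11−(-2))) = ½·(-323/16 + 165/4 − 585/16) = -31/4, so the F-coordinate is 1/8.
Check: 1/8 + 3/4 + 1/8 = 1.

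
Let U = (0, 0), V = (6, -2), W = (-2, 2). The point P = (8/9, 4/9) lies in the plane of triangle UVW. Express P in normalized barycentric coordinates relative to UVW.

Signed area of the reference triangle: [UVW] = ½·(0·(-2−2) + 6·(2−0) + (-2)·(0−(-2))) = ½·(0 + 12 − 4) = 4.
[PVW] = ½·((8/9)·(-2−2) + 6·(2−(4/9)) + (-2)·(4/9−(-2))) = ½·(-32/9 + 28/3 − 44/9) = 4/9, so the U-coordinate is (4/9)/4 = 1/9.
[UPW] = ½·(0·(4/9−2) + (8/9)·(2−0) + (-2)·(0−(4/9))) = ½·(0 + 16/9 + 8/9) = 4/3, so the V-coordinate is 1/3.
[UVP] = ½·(0·(-2−(4/9)) + 6·(4/9−0) + (8/9)·(0−(-2))) = ½·(0 + 8/3 + 16/9) = 20/9, so the W-coordinate is 5/9.
Check: 1/9 + 1/3 + 5/9 = 1.

(1/9, 1/3, 5/9)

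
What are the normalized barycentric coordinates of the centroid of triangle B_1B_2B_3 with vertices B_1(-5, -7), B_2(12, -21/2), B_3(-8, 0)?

The centroid is the average of the vertices, so each weight is 1/3.

(1/3, 1/3, 1/3)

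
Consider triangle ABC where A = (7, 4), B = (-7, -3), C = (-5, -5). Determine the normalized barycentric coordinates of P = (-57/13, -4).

Signed area of the reference triangle: [ABC] = ½·(7·(-3−(-5)) + (-7)·(-5−4) + (-5)·(4−(-3))) = ½·(14 + 63 − 35) = 21.
[PBC] = ½·((-57/13)·(-3−(-5)) + (-7)·(-5−(-4)) + (-5)·(-4−(-3))) = ½·(-114/13 + 7 + 5) = 21/13, so the A-coordinate is (21/13)/21 = 1/13.
[APC] = ½·(7·(-4−(-5)) + (-57/13)·(-5−4) + (-5)·(4−(-4))) = ½·(7 + 513/13 − 40) = 42/13, so the B-coordinate is 2/13.
[ABP] = ½·(7·(-3−(-4)) + (-7)·(-4−4) + (-57/13)·(4−(-3))) = ½·(7 + 56 − 399/13) = 210/13, so the C-coordinate is 10/13.
Check: 1/13 + 2/13 + 10/13 = 1.

(1/13, 2/13, 10/13)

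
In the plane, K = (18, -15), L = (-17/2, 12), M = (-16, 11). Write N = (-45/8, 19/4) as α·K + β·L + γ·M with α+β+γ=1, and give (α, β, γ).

(1/4, 1/4, 1/2)

Signed area of the reference triangle: [KLM] = ½·(18·(12−11) + (-17/2)·(11−(-15)) + (-16)·(-15−12)) = ½·(18 − 221 + 432) = 229/2.
[NLM] = ½·((-45/8)·(12−11) + (-17/2)·(11−(19/4)) + (-16)·(19/4−12)) = ½·(-45/8 − 425/8 + 116) = 229/8, so the K-coordinate is (229/8)/(229/2) = 1/4.
[KNM] = ½·(18·(19/4−11) + (-45/8)·(11−(-15)) + (-16)·(-15−(19/4))) = ½·(-225/2 − 585/4 + 316) = 229/8, so the L-coordinate is 1/4.
[KLN] = ½·(18·(12−(19/4)) + (-17/2)·(19/4−(-15)) + (-45/8)·(-15−12)) = ½·(261/2 − 1343/8 + 1215/8) = 229/4, so the M-coordinate is 1/2.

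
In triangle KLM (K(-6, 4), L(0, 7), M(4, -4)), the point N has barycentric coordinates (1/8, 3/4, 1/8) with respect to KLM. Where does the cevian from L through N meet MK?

Line LN meets MK where the L-coordinate vanishes; zeroing N's L-weight and renormalizing leaves M, K-weights 1/8 : 1/8 → (1/2, 1/2).
So J = (1/2)·M + (1/2)·K = (-1, 0).

(-1, 0)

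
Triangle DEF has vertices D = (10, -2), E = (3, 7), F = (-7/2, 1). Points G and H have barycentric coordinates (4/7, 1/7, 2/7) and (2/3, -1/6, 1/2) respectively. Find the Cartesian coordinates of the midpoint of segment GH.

Barycentric coordinates of the midpoint are the average: (13/21, -1/84, 11/28).
Converting: (13/21)·D + (-1/84)·E + (11/28)·F = (803/168, -13/14).

(803/168, -13/14)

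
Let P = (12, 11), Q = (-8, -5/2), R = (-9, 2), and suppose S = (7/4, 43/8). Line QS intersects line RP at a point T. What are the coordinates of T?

Barycentric coordinates of S with respect to PQR: (1/2, 1/4, 1/4).
On side RP the Q-coordinate is zero; dropping S's Q-weight 1/4 and renormalizing the remaining 1/4 : 1/2 gives weights 1/3, 2/3 on R, P.
T = (1/3)·(-9, 2) + (2/3)·(12, 11) = (5, 8).

(5, 8)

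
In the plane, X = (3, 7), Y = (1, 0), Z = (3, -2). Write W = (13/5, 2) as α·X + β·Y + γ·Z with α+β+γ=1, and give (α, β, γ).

Signed area of the reference triangle: [XYZ] = ½·(3·(0−(-2)) + 1·(-2−7) + 3·(7−0)) = ½·(6 − 9 + 21) = 9.
[WYZ] = ½·((13/5)·(0−(-2)) + 1·(-2−2) + 3·(2−0)) = ½·(26/5 − 4 + 6) = 18/5, so the X-coordinate is (18/5)/9 = 2/5.
[XWZ] = ½·(3·(2−(-2)) + (13/5)·(-2−7) + 3·(7−2)) = ½·(12 − 117/5 + 15) = 9/5, so the Y-coordinate is 1/5.
[XYW] = ½·(3·(0−2) + 1·(2−7) + (13/5)·(7−0)) = ½·(-6 − 5 + 91/5) = 18/5, so the Z-coordinate is 2/5.

(2/5, 1/5, 2/5)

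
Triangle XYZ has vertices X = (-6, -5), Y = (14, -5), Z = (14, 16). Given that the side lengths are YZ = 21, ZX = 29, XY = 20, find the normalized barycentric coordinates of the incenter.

The incenter has barycentric coordinates proportional to the opposite side lengths: (21 : 29 : 20).
Normalizing by 21+29+20 = 70 gives (3/10, 29/70, 2/7).

(3/10, 29/70, 2/7)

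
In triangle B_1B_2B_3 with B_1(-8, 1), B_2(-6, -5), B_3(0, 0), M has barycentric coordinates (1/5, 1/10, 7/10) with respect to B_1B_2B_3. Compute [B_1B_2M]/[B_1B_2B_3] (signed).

7/10

The signed ratio [B_1B_2M]/[B_1B_2B_3] equals the barycentric coordinate of M at vertex B_3, which is 7/10.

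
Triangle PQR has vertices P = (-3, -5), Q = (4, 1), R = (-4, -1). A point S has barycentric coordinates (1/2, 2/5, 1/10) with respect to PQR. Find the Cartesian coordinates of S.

(-3/10, -11/5)

S = (1/2)·P + (2/5)·Q + (1/10)·R.
x-coordinate: (1/2)·(-3) + (2/5)·4 + (1/10)·(-4) = -3/10.
y-coordinate: (1/2)·(-5) + (2/5)·1 + (1/10)·(-1) = -11/5.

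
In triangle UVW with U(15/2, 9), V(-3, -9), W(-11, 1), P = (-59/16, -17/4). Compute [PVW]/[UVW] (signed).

[UVW] = ½·((15/2)·(-9−1) + (-3)·(1−9) + (-11)·(9−(-9))) = ½·(-75 + 24 − 198) = -249/2.
[PVW] = ½·((-59/16)·(-9−1) + (-3)·(1−(-17/4)) + (-11)·(-17/4−(-9))) = ½·(295/8 − 63/4 − 209/4) = -249/16, so the ratio is (-249/16)/(-249/2) = 1/8.

1/8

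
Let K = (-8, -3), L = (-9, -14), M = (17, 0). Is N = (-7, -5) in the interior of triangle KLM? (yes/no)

Barycentric coordinates of N: (103/136, 53/272, 13/272).
The three coordinates are positive, positive, positive; a point is interior exactly when all three are positive.

yes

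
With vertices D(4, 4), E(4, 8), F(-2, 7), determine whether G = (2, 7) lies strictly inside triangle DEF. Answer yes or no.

yes

Barycentric coordinates of G: (1/6, 1/2, 1/3).
The three coordinates are positive, positive, positive; a point is interior exactly when all three are positive.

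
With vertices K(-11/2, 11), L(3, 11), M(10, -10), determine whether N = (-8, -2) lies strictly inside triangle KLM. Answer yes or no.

Barycentric coordinates of N: (92/51, -508/357, 13/21).
The three coordinates are positive, negative, positive; a point is interior exactly when all three are positive.

no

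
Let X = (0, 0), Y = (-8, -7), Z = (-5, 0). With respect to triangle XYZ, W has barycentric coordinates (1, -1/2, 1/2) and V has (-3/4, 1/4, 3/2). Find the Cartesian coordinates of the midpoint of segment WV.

(-4, 7/8)

Barycentric coordinates of the midpoint are the average: (1/8, -1/8, 1).
Converting: (1/8)·X + (-1/8)·Y + 1·Z = (-4, 7/8).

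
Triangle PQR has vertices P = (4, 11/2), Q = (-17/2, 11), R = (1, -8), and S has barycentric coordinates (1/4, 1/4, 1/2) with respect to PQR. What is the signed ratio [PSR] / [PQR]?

1/4

The signed ratio [PSR]/[PQR] equals the barycentric coordinate of S at vertex Q, which is 1/4.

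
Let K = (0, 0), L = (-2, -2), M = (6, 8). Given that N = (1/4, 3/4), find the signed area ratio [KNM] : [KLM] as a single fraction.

5/8

[KLM] = ½·(0·(-2−8) + (-2)·(8−0) + 6·(0−(-2))) = ½·(0 − 16 + 12) = -2.
[KNM] = ½·(0·(3/4−8) + (1/4)·(8−0) + 6·(0−(3/4))) = ½·(0 + 2 − 9/2) = -5/4, so the ratio is (-5/4)/(-2) = 5/8.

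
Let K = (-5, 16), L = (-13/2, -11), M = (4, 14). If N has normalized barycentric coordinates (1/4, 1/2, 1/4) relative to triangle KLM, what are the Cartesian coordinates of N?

N = (1/4)·K + (1/2)·L + (1/4)·M.
x-coordinate: (1/4)·(-5) + (1/2)·(-13/2) + (1/4)·4 = -7/2.
y-coordinate: (1/4)·16 + (1/2)·(-11) + (1/4)·14 = 2.

(-7/2, 2)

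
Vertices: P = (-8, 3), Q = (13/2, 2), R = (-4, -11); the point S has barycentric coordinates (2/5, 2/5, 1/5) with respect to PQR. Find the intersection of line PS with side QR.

Line PS meets QR where the P-coordinate vanishes; zeroing S's P-weight and renormalizing leaves Q, R-weights 2/5 : 1/5 → (2/3, 1/3).
So T = (2/3)·Q + (1/3)·R = (3, -7/3).

(3, -7/3)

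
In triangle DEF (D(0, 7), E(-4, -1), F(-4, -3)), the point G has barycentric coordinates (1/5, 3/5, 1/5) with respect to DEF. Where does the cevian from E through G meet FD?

Line EG meets FD where the E-coordinate vanishes; zeroing G's E-weight and renormalizing leaves F, D-weights 1/5 : 1/5 → (1/2, 1/2).
So H = (1/2)·F + (1/2)·D = (-2, 2).

(-2, 2)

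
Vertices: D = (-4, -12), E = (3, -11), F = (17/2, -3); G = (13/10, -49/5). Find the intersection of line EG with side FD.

(1/6, -9)

Barycentric coordinates of G with respect to DEF: (2/5, 2/5, 1/5).
On side FD the E-coordinate is zero; dropping G's E-weight 2/5 and renormalizing the remaining 1/5 : 2/5 gives weights 1/3, 2/3 on F, D.
H = (1/3)·(17/2, -3) + (2/3)·(-4, -12) = (1/6, -9).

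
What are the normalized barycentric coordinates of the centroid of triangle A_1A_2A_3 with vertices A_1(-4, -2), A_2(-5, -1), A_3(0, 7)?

(1/3, 1/3, 1/3)

The centroid is the average of the vertices, so each weight is 1/3.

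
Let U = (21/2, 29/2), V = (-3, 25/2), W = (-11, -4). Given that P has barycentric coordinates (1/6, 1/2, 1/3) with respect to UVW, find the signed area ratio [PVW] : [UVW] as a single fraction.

The signed ratio [PVW]/[UVW] equals the barycentric coordinate of P at vertex U, which is 1/6.

1/6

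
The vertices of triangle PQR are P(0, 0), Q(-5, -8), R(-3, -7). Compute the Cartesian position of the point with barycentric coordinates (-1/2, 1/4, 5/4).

(-5, -43/4)

S = (-1/2)·P + (1/4)·Q + (5/4)·R.
x-coordinate: (-1/2)·0 + (1/4)·(-5) + (5/4)·(-3) = -5.
y-coordinate: (-1/2)·0 + (1/4)·(-8) + (5/4)·(-7) = -43/4.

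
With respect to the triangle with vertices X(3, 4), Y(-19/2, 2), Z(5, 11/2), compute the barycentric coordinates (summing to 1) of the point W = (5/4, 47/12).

Signed area of the reference triangle: [XYZ] = ½·(3·(2−(11/2)) + (-19/2)·(11/2−4) + 5·(4−2)) = ½·(-21/2 − 57/4 + 10) = -59/8.
[WYZ] = ½·((5/4)·(2−(11/2)) + (-19/2)·(11/2−(47/12)) + 5·(47/12−2)) = ½·(-35/8 − 361/24 + 115/12) = -59/12, so the X-coordinate is (-59/12)/(-59/8) = 2/3.
[XWZ] = ½·(3·(47/12−(11/2)) + (5/4)·(11/2−4) + 5·(4−(47/12))) = ½·(-19/4 + 15/8 + 5/12) = -59/48, so the Y-coordinate is 1/6.
[XYW] = ½·(3·(2−(47/12)) + (-19/2)·(47/12−4) + (5/4)·(4−2)) = ½·(-23/4 + 19/24 + 5/2) = -59/48, so the Z-coordinate is 1/6.
Check: 2/3 + 1/6 + 1/6 = 1.

(2/3, 1/6, 1/6)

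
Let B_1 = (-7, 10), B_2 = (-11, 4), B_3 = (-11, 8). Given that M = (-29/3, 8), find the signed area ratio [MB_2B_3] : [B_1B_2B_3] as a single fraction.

[B_1B_2B_3] = ½·((-7)·(4−8) + (-11)·(8−10) + (-11)·(10−4)) = ½·(28 + 22 − 66) = -8.
[MB_2B_3] = ½·((-29/3)·(4−8) + (-11)·(8−8) + (-11)·(8−4)) = ½·(116/3 + 0 − 44) = -8/3, so the ratio is (-8/3)/(-8) = 1/3.

1/3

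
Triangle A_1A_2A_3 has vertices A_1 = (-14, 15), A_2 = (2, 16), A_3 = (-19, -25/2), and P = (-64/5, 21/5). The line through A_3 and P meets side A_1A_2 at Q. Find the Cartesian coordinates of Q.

(-26/3, 46/3)

Barycentric coordinates of P with respect to A_1A_2A_3: (2/5, 1/5, 2/5).
On side A_1A_2 the A_3-coordinate is zero; dropping P's A_3-weight 2/5 and renormalizing the remaining 2/5 : 1/5 gives weights 2/3, 1/3 on A_1, A_2.
Q = (2/3)·(-14, 15) + (1/3)·(2, 16) = (-26/3, 46/3).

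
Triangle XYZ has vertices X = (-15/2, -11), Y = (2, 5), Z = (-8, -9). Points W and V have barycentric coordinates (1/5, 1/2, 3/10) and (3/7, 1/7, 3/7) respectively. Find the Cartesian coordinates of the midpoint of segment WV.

(-162/35, -359/70)

Barycentric coordinates of the midpoint are the average: (11/35, 9/28, 51/140).
Converting: (11/35)·X + (9/28)·Y + (51/140)·Z = (-162/35, -359/70).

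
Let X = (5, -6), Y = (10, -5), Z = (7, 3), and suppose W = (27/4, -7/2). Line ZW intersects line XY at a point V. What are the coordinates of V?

(20/3, -17/3)

Barycentric coordinates of W with respect to XYZ: (1/2, 1/4, 1/4).
On side XY the Z-coordinate is zero; dropping W's Z-weight 1/4 and renormalizing the remaining 1/2 : 1/4 gives weights 2/3, 1/3 on X, Y.
V = (2/3)·(5, -6) + (1/3)·(10, -5) = (20/3, -17/3).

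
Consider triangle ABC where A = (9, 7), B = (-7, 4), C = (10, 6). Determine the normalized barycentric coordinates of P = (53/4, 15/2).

(1, -1/4, 1/4)

Signed area of the reference triangle: [ABC] = ½·(9·(4−6) + (-7)·(6−7) + 10·(7−4)) = ½·(-18 + 7 + 30) = 19/2.
[PBC] = ½·((53/4)·(4−6) + (-7)·(6−(15/2)) + 10·(15/2−4)) = ½·(-53/2 + 21/2 + 35) = 19/2, so the A-coordinate is (19/2)/(19/2) = 1.
[APC] = ½·(9·(15/2−6) + (53/4)·(6−7) + 10·(7−(15/2))) = ½·(27/2 − 53/4 − 5) = -19/8, so the B-coordinate is -1/4.
[ABP] = ½·(9·(4−(15/2)) + (-7)·(15/2−7) + (53/4)·(7−4)) = ½·(-63/2 − 7/2 + 159/4) = 19/8, so the C-coordinate is 1/4.
Check: 1 − 1/4 + 1/4 = 1.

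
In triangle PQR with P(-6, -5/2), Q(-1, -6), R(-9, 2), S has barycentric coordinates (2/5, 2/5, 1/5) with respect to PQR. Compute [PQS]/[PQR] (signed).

The signed ratio [PQS]/[PQR] equals the barycentric coordinate of S at vertex R, which is 1/5.

1/5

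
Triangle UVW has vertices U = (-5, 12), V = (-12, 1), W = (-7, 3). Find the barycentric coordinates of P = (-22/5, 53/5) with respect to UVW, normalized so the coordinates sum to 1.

Signed area of the reference triangle: [UVW] = ½·((-5)·(1−3) + (-12)·(3−12) + (-7)·(12−1)) = ½·(10 + 108 − 77) = 41/2.
[PVW] = ½·((-22/5)·(1−3) + (-12)·(3−(53/5)) + (-7)·(53/5−1)) = ½·(44/5 + 456/5 − 336/5) = 82/5, so the U-coordinate is (82/5)/(41/2) = 4/5.
[UPW] = ½·((-5)·(53/5−3) + (-22/5)·(3−12) + (-7)·(12−(53/5))) = ½·(-38 + 198/5 − 49/5) = -41/10, so the V-coordinate is -1/5.
[UVP] = ½·((-5)·(1−(53/5)) + (-12)·(53/5−12) + (-22/5)·(12−1)) = ½·(48 + 84/5 − 242/5) = 41/5, so the W-coordinate is 2/5.

(4/5, -1/5, 2/5)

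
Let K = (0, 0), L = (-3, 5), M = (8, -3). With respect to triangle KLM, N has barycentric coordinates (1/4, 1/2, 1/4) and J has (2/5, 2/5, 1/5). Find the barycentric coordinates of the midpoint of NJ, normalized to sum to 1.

Since both coordinate triples sum to 1, the midpoint's barycentrics are the componentwise average.
(1/4+2/5)/2 = 13/40; similarly 9/20 and 9/40.

(13/40, 9/20, 9/40)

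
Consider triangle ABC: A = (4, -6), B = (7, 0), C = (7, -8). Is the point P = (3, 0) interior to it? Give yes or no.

Barycentric coordinates of P: (4/3, 2/3, -1).
The three coordinates are positive, positive, negative; a point is interior exactly when all three are positive.

no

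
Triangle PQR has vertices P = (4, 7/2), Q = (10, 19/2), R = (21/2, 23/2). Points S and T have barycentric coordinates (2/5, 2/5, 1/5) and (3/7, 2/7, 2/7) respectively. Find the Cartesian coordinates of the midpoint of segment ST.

(1069/140, 15/2)

Barycentric coordinates of the midpoint are the average: (29/70, 12/35, 17/70).
Converting: (29/70)·P + (12/35)·Q + (17/70)·R = (1069/140, 15/2).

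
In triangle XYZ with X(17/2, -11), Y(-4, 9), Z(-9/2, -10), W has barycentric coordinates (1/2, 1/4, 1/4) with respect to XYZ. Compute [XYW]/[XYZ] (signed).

1/4

The signed ratio [XYW]/[XYZ] equals the barycentric coordinate of W at vertex Z, which is 1/4.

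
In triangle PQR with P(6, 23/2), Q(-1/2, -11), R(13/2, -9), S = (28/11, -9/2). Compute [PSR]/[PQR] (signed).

6/11

[PQR] = ½·(6·(-11−(-9)) + (-1/2)·(-9−(23/2)) + (13/2)·(23/2−(-11))) = ½·(-12 + 41/4 + 585/4) = 289/4.
[PSR] = ½·(6·(-9/2−(-9)) + (28/11)·(-9−(23/2)) + (13/2)·(23/2−(-9/2))) = ½·(27 − 574/11 + 104) = 867/22, so the ratio is (867/22)/(289/4) = 6/11.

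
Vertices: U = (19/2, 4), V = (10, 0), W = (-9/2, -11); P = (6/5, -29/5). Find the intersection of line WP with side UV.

(39/4, 2)

Barycentric coordinates of P with respect to UVW: (1/5, 1/5, 3/5).
On side UV the W-coordinate is zero; dropping P's W-weight 3/5 and renormalizing the remaining 1/5 : 1/5 gives weights 1/2, 1/2 on U, V.
Q = (1/2)·(19/2, 4) + (1/2)·(10, 0) = (39/4, 2).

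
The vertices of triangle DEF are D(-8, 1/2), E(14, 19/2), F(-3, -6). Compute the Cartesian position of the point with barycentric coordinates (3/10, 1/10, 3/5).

G = (3/10)·D + (1/10)·E + (3/5)·F.
x-coordinate: (3/10)·(-8) + (1/10)·14 + (3/5)·(-3) = -14/5.
y-coordinate: (3/10)·(1/2) + (1/10)·(19/2) + (3/5)·(-6) = -5/2.

(-14/5, -5/2)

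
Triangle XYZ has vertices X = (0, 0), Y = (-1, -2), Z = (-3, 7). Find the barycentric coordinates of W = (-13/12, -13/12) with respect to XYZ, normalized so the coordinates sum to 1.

Signed area of the reference triangle: [XYZ] = ½·(0·(-2−7) + (-1)·(7−0) + (-3)·(0−(-2))) = ½·(0 − 7 − 6) = -13/2.
[WYZ] = ½·((-13/12)·(-2−7) + (-1)·(7−(-13/12)) + (-3)·(-13/12−(-2))) = ½·(39/4 − 97/12 − 11/4) = -13/24, so the X-coordinate is (-13/24)/(-13/2) = 1/12.
[XWZ] = ½·(0·(-13/12−7) + (-13/12)·(7−0) + (-3)·(0−(-13/12))) = ½·(0 − 91/12 − 13/4) = -65/12, so the Y-coordinate is 5/6.
[XYW] = ½·(0·(-2−(-13/12)) + (-1)·(-13/12−0) + (-13/12)·(0−(-2))) = ½·(0 + 13/12 − 13/6) = -13/24, so the Z-coordinate is 1/12.

(1/12, 5/6, 1/12)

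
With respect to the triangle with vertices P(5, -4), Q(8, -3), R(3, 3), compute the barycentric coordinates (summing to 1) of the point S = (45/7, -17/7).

(2/7, 4/7, 1/7)

Signed area of the reference triangle: [PQR] = ½·(5·(-3−3) + 8·(3−(-4)) + 3·(-4−(-3))) = ½·(-30 + 56 − 3) = 23/2.
[SQR] = ½·((45/7)·(-3−3) + 8·(3−(-17/7)) + 3·(-17/7−(-3))) = ½·(-270/7 + 304/7 + 12/7) = 23/7, so the P-coordinate is (23/7)/(23/2) = 2/7.
[PSR] = ½·(5·(-17/7−3) + (45/7)·(3−(-4)) + 3·(-4−(-17/7))) = ½·(-190/7 + 45 − 33/7) = 46/7, so the Q-coordinate is 4/7.
[PQS] = ½·(5·(-3−(-17/7)) + 8·(-17/7−(-4)) + (45/7)·(-4−(-3))) = ½·(-20/7 + 88/7 − 45/7) = 23/14, so the R-coordinate is 1/7.
Check: 2/7 + 4/7 + 1/7 = 1.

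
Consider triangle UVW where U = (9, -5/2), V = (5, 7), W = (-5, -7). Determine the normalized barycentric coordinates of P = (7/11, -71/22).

(3/11, 2/11, 6/11)

Signed area of the reference triangle: [UVW] = ½·(9·(7−(-7)) + 5·(-7−(-5/2)) + (-5)·(-5/2−7)) = ½·(126 − 45/2 + 95/2) = 151/2.
[PVW] = ½·((7/11)·(7−(-7)) + 5·(-7−(-71/22)) + (-5)·(-71/22−7)) = ½·(98/11 − 415/22 + 1125/22) = 453/22, so the U-coordinate is (453/22)/(151/2) = 3/11.
[UPW] = ½·(9·(-71/22−(-7)) + (7/11)·(-7−(-5/2)) + (-5)·(-5/2−(-71/22))) = ½·(747/22 − 63/22 − 40/11) = 151/11, so the V-coordinate is 2/11.
[UVP] = ½·(9·(7−(-71/22)) + 5·(-71/22−(-5/2)) + (7/11)·(-5/2−7)) = ½·(2025/22 − 40/11 − 133/22) = 453/11, so the W-coordinate is 6/11.
Check: 3/11 + 2/11 + 6/11 = 1.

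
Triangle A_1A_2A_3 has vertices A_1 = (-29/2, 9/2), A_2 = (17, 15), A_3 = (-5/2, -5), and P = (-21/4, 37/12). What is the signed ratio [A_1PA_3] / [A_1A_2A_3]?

1/6

[A_1A_2A_3] = ½·((-29/2)·(15−(-5)) + 17·(-5−(9/2)) + (-5/2)·(9/2−15)) = ½·(-290 − 323/2 + 105/4) = -1701/8.
[A_1PA_3] = ½·((-29/2)·(37/12−(-5)) + (-21/4)·(-5−(9/2)) + (-5/2)·(9/2−(37/12))) = ½·(-2813/24 + 399/8 − 85/24) = -567/16, so the ratio is (-567/16)/(-1701/8) = 1/6.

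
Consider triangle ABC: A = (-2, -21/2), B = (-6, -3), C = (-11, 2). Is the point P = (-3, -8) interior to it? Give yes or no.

Barycentric coordinates of P: (4/7, 4/7, -1/7).
The three coordinates are positive, positive, negative; a point is interior exactly when all three are positive.

no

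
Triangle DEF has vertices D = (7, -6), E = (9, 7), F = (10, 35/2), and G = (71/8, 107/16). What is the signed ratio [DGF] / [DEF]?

[DEF] = ½·(7·(7−(35/2)) + 9·(35/2−(-6)) + 10·(-6−7)) = ½·(-147/2 + 423/2 − 130) = 4.
[DGF] = ½·(7·(107/16−(35/2)) + (71/8)·(35/2−(-6)) + 10·(-6−(107/16))) = ½·(-1211/16 + 3337/16 − 1015/8) = 3, so the ratio is 3/4 = 3/4.

3/4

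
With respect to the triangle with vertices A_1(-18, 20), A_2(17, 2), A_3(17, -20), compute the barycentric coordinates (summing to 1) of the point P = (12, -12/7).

(1/7, 4/7, 2/7)

Signed area of the reference triangle: [A_1A_2A_3] = ½·((-18)·(2−(-20)) + 17·(-20−20) + 17·(20−2)) = ½·(-396 − 680 + 306) = -385.
[PA_2A_3] = ½·(12·(2−(-20)) + 17·(-20−(-12/7)) + 17·(-12/7−2)) = ½·(264 − 2176/7 − 442/7) = -55, so the A_1-coordinate is (-55)/(-385) = 1/7.
[A_1PA_3] = ½·((-18)·(-12/7−(-20)) + 12·(-20−20) + 17·(20−(-12/7))) = ½·(-2304/7 − 480 + 2584/7) = -220, so the A_2-coordinate is 4/7.
[A_1A_2P] = ½·((-18)·(2−(-12/7)) + 17·(-12/7−20) + 12·(20−2)) = ½·(-468/7 − 2584/7 + 216) = -110, so the A_3-coordinate is 2/7.
Check: 1/7 + 4/7 + 2/7 = 1.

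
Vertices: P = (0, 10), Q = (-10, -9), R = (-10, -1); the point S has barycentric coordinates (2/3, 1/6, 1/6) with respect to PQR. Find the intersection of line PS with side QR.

Line PS meets QR where the P-coordinate vanishes; zeroing S's P-weight and renormalizing leaves Q, R-weights 1/6 : 1/6 → (1/2, 1/2).
So T = (1/2)·Q + (1/2)·R = (-10, -5).

(-10, -5)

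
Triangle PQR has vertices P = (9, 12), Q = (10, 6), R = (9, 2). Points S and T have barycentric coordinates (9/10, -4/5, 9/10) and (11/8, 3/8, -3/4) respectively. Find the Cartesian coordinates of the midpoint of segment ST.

(703/80, 501/40)

Barycentric coordinates of the midpoint are the average: (91/80, -17/80, 3/40).
Converting: (91/80)·P + (-17/80)·Q + (3/40)·R = (703/80, 501/40).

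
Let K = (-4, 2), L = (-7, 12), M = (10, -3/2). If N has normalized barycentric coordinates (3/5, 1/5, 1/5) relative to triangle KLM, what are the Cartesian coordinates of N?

(-9/5, 33/10)

N = (3/5)·K + (1/5)·L + (1/5)·M.
x-coordinate: (3/5)·(-4) + (1/5)·(-7) + (1/5)·10 = -9/5.
y-coordinate: (3/5)·2 + (1/5)·12 + (1/5)·(-3/2) = 33/10.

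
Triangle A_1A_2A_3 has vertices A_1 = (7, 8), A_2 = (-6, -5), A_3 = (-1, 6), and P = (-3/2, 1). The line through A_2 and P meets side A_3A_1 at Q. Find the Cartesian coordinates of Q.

(3, 7)

Barycentric coordinates of P with respect to A_1A_2A_3: (1/4, 1/2, 1/4).
On side A_3A_1 the A_2-coordinate is zero; dropping P's A_2-weight 1/2 and renormalizing the remaining 1/4 : 1/4 gives weights 1/2, 1/2 on A_3, A_1.
Q = (1/2)·(-1, 6) + (1/2)·(7, 8) = (3, 7).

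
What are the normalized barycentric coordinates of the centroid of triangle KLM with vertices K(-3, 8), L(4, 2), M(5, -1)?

(1/3, 1/3, 1/3)

The centroid is the average of the vertices, so each weight is 1/3.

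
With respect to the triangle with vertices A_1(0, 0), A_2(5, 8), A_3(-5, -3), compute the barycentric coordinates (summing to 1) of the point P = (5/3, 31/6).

Signed area of the reference triangle: [A_1A_2A_3] = ½·(0·(8−(-3)) + 5·(-3−0) + (-5)·(0−8)) = ½·(0 − 15 + 40) = 25/2.
[PA_2A_3] = ½·((5/3)·(8−(-3)) + 5·(-3−(31/6)) + (-5)·(31/6−8)) = ½·(55/3 − 245/6 + 85/6) = -25/6, so the A_1-coordinate is (-25/6)/(25/2) = -1/3.
[A_1PA_3] = ½·(0·(31/6−(-3)) + (5/3)·(-3−0) + (-5)·(0−(31/6))) = ½·(0 − 5 + 155/6) = 125/12, so the A_2-coordinate is 5/6.
[A_1A_2P] = ½·(0·(8−(31/6)) + 5·(31/6−0) + (5/3)·(0−8)) = ½·(0 + 155/6 − 40/3) = 25/4, so the A_3-coordinate is 1/2.

(-1/3, 5/6, 1/2)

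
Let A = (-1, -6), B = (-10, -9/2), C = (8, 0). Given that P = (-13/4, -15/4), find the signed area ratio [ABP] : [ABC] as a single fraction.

[ABC] = ½·((-1)·(-9/2−0) + (-10)·(0−(-6)) + 8·(-6−(-9/2))) = ½·(9/2 − 60 − 12) = -135/4.
[ABP] = ½·((-1)·(-9/2−(-15/4)) + (-10)·(-15/4−(-6)) + (-13/4)·(-6−(-9/2))) = ½·(3/4 − 45/2 + 39/8) = -135/16, so the ratio is (-135/16)/(-135/4) = 1/4.

1/4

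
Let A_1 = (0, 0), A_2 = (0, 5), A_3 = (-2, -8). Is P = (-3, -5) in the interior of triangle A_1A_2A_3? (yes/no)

no

Barycentric coordinates of P: (-19/10, 7/5, 3/2).
The three coordinates are negative, positive, positive; a point is interior exactly when all three are positive.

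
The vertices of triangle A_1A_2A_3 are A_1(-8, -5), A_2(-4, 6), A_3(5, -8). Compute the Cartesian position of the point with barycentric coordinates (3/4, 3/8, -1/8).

(-65/8, -1/2)

P = (3/4)·A_1 + (3/8)·A_2 + (-1/8)·A_3.
x-coordinate: (3/4)·(-8) + (3/8)·(-4) + (-1/8)·5 = -65/8.
y-coordinate: (3/4)·(-5) + (3/8)·6 + (-1/8)·(-8) = -1/2.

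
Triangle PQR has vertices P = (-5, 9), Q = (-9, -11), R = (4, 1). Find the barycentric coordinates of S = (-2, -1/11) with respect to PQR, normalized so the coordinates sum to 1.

Signed area of the reference triangle: [PQR] = ½·((-5)·(-11−1) + (-9)·(1−9) + 4·(9−(-11))) = ½·(60 + 72 + 80) = 106.
[SQR] = ½·((-2)·(-11−1) + (-9)·(1−(-1/11)) + 4·(-1/11−(-11))) = ½·(24 − 108/11 + 480/11) = 318/11, so the P-coordinate is (318/11)/106 = 3/11.
[PSR] = ½·((-5)·(-1/11−1) + (-2)·(1−9) + 4·(9−(-1/11))) = ½·(60/11 + 16 + 400/11) = 318/11, so the Q-coordinate is 3/11.
[PQS] = ½·((-5)·(-11−(-1/11)) + (-9)·(-1/11−9) + (-2)·(9−(-11))) = ½·(600/11 + 900/11 − 40) = 530/11, so the R-coordinate is 5/11.
Check: 3/11 + 3/11 + 5/11 = 1.

(3/11, 3/11, 5/11)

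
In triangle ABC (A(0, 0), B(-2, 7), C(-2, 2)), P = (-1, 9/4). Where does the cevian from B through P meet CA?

Barycentric coordinates of P with respect to ABC: (1/2, 1/4, 1/4).
On side CA the B-coordinate is zero; dropping P's B-weight 1/4 and renormalizing the remaining 1/4 : 1/2 gives weights 1/3, 2/3 on C, A.
Q = (1/3)·(-2, 2) + (2/3)·(0, 0) = (-2/3, 2/3).

(-2/3, 2/3)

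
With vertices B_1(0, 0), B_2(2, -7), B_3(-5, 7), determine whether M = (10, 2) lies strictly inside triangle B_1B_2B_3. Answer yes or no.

no

Barycentric coordinates of M: (25/3, -80/21, -74/21).
The three coordinates are positive, negative, negative; a point is interior exactly when all three are positive.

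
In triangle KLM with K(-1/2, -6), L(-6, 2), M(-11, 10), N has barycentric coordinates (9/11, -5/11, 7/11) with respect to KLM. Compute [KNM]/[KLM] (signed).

The signed ratio [KNM]/[KLM] equals the barycentric coordinate of N at vertex L, which is -5/11.

-5/11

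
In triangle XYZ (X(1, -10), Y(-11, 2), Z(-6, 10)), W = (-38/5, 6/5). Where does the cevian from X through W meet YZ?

(-39/4, 4)

Barycentric coordinates of W with respect to XYZ: (1/5, 3/5, 1/5).
On side YZ the X-coordinate is zero; dropping W's X-weight 1/5 and renormalizing the remaining 3/5 : 1/5 gives weights 3/4, 1/4 on Y, Z.
V = (3/4)·(-11, 2) + (1/4)·(-6, 10) = (-39/4, 4).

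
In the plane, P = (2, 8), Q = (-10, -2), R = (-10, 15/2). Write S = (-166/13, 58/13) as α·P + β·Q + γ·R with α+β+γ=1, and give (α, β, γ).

Signed area of the reference triangle: [PQR] = ½·(2·(-2−(15/2)) + (-10)·(15/2−8) + (-10)·(8−(-2))) = ½·(-19 + 5 − 100) = -57.
[SQR] = ½·((-166/13)·(-2−(15/2)) + (-10)·(15/2−(58/13)) + (-10)·(58/13−(-2))) = ½·(1577/13 − 395/13 − 840/13) = 171/13, so the P-coordinate is (171/13)/(-57) = -3/13.
[PSR] = ½·(2·(58/13−(15/2)) + (-166/13)·(15/2−8) + (-10)·(8−(58/13))) = ½·(-79/13 + 83/13 − 460/13) = -228/13, so the Q-coordinate is 4/13.
[PQS] = ½·(2·(-2−(58/13)) + (-10)·(58/13−8) + (-166/13)·(8−(-2))) = ½·(-168/13 + 460/13 − 1660/13) = -684/13, so the R-coordinate is 12/13.
Check: -3/13 + 4/13 + 12/13 = 1.

(-3/13, 4/13, 12/13)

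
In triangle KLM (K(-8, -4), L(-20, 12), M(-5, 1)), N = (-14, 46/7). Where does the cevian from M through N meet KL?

Barycentric coordinates of N with respect to KLM: (1/7, 4/7, 2/7).
On side KL the M-coordinate is zero; dropping N's M-weight 2/7 and renormalizing the remaining 1/7 : 4/7 gives weights 1/5, 4/5 on K, L.
J = (1/5)·(-8, -4) + (4/5)·(-20, 12) = (-88/5, 44/5).

(-88/5, 44/5)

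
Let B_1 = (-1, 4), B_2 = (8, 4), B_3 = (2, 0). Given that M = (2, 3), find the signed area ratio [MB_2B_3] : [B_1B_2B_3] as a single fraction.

[B_1B_2B_3] = ½·((-1)·(4−0) + 8·(0−4) + 2·(4−4)) = ½·(-4 − 32 + 0) = -18.
[MB_2B_3] = ½·(2·(4−0) + 8·(0−3) + 2·(3−4)) = ½·(8 − 24 − 2) = -9, so the ratio is (-9)/(-18) = 1/2.

1/2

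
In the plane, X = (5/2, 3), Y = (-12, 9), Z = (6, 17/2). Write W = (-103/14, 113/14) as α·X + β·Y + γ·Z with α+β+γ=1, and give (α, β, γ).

(1/7, 5/7, 1/7)

Signed area of the reference triangle: [XYZ] = ½·((5/2)·(9−(17/2)) + (-12)·(17/2−3) + 6·(3−9)) = ½·(5/4 − 66 − 36) = -403/8.
[WYZ] = ½·((-103/14)·(9−(17/2)) + (-12)·(17/2−(113/14)) + 6·(113/14−9)) = ½·(-103/28 − 36/7 − 39/7) = -403/56, so the X-coordinate is (-403/56)/(-403/8) = 1/7.
[XWZ] = ½·((5/2)·(113/14−(17/2)) + (-103/14)·(17/2−3) + 6·(3−(113/14))) = ½·(-15/14 − 1133/28 − 213/7) = -2015/56, so the Y-coordinate is 5/7.
[XYW] = ½·((5/2)·(9−(113/14)) + (-12)·(113/14−3) + (-103/14)·(3−9)) = ½·(65/28 − 426/7 + 309/7) = -403/56, so the Z-coordinate is 1/7.
Check: 1/7 + 5/7 + 1/7 = 1.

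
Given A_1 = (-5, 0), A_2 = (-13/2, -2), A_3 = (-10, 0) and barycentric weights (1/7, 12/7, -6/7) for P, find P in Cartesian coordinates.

P = (1/7)·A_1 + (12/7)·A_2 + (-6/7)·A_3.
x-coordinate: (1/7)·(-5) + (12/7)·(-13/2) + (-6/7)·(-10) = -23/7.
y-coordinate: (1/7)·0 + (12/7)·(-2) + (-6/7)·0 = -24/7.

(-23/7, -24/7)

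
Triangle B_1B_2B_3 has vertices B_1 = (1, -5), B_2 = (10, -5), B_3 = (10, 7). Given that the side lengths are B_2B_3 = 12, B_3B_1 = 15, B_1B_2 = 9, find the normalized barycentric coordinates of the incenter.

The incenter has barycentric coordinates proportional to the opposite side lengths: (12 : 15 : 9).
Normalizing by 12+15+9 = 36 gives (1/3, 5/12, 1/4).

(1/3, 5/12, 1/4)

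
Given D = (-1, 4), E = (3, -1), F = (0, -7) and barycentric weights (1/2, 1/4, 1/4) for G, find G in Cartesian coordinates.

G = (1/2)·D + (1/4)·E + (1/4)·F.
x-coordinate: (1/2)·(-1) + (1/4)·3 + (1/4)·0 = 1/4.
y-coordinate: (1/2)·4 + (1/4)·(-1) + (1/4)·(-7) = 0.

(1/4, 0)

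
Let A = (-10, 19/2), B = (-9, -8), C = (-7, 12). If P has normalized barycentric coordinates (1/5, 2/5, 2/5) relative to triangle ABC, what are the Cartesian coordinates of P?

P = (1/5)·A + (2/5)·B + (2/5)·C.
x-coordinate: (1/5)·(-10) + (2/5)·(-9) + (2/5)·(-7) = -42/5.
y-coordinate: (1/5)·(19/2) + (2/5)·(-8) + (2/5)·12 = 7/2.

(-42/5, 7/2)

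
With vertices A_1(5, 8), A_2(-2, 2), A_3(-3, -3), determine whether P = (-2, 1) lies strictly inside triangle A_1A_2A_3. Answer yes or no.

yes

Barycentric coordinates of P: (1/29, 21/29, 7/29).
The three coordinates are positive, positive, positive; a point is interior exactly when all three are positive.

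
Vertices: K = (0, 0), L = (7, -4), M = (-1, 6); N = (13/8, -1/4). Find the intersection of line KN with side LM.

Barycentric coordinates of N with respect to KLM: (5/8, 1/4, 1/8).
On side LM the K-coordinate is zero; dropping N's K-weight 5/8 and renormalizing the remaining 1/4 : 1/8 gives weights 2/3, 1/3 on L, M.
J = (2/3)·(7, -4) + (1/3)·(-1, 6) = (13/3, -2/3).

(13/3, -2/3)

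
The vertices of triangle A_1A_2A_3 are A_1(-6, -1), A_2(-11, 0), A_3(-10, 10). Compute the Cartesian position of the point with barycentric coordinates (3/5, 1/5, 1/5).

P = (3/5)·A_1 + (1/5)·A_2 + (1/5)·A_3.
x-coordinate: (3/5)·(-6) + (1/5)·(-11) + (1/5)·(-10) = -39/5.
y-coordinate: (3/5)·(-1) + (1/5)·0 + (1/5)·10 = 7/5.

(-39/5, 7/5)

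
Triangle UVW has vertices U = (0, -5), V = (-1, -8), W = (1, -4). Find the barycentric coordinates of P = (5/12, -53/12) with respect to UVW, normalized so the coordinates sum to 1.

(3/4, -1/12, 1/3)

Signed area of the reference triangle: [UVW] = ½·(0·(-8−(-4)) + (-1)·(-4−(-5)) + 1·(-5−(-8))) = ½·(0 − 1 + 3) = 1.
[PVW] = ½·((5/12)·(-8−(-4)) + (-1)·(-4−(-53/12)) + 1·(-53/12−(-8))) = ½·(-5/3 − 5/12 + 43/12) = 3/4, so the U-coordinate is (3/4)/1 = 3/4.
[UPW] = ½·(0·(-53/12−(-4)) + (5/12)·(-4−(-5)) + 1·(-5−(-53/12))) = ½·(0 + 5/12 − 7/12) = -1/12, so the V-coordinate is -1/12.
[UVP] = ½·(0·(-8−(-53/12)) + (-1)·(-53/12−(-5)) + (5/12)·(-5−(-8))) = ½·(0 − 7/12 + 5/4) = 1/3, so the W-coordinate is 1/3.
Check: 3/4 − 1/12 + 1/3 = 1.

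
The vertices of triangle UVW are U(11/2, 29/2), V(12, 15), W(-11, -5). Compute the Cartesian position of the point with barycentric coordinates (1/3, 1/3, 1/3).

P = (1/3)·U + (1/3)·V + (1/3)·W.
x-coordinate: (1/3)·(11/2) + (1/3)·12 + (1/3)·(-11) = 13/6.
y-coordinate: (1/3)·(29/2) + (1/3)·15 + (1/3)·(-5) = 49/6.

(13/6, 49/6)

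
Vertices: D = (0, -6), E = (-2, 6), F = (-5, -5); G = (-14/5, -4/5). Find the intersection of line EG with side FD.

Barycentric coordinates of G with respect to DEF: (1/5, 2/5, 2/5).
On side FD the E-coordinate is zero; dropping G's E-weight 2/5 and renormalizing the remaining 2/5 : 1/5 gives weights 2/3, 1/3 on F, D.
H = (2/3)·(-5, -5) + (1/3)·(0, -6) = (-10/3, -16/3).

(-10/3, -16/3)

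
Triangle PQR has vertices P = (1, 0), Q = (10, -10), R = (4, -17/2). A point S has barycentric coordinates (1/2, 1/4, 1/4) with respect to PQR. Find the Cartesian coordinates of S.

(4, -37/8)

S = (1/2)·P + (1/4)·Q + (1/4)·R.
x-coordinate: (1/2)·1 + (1/4)·10 + (1/4)·4 = 4.
y-coordinate: (1/2)·0 + (1/4)·(-10) + (1/4)·(-17/2) = -37/8.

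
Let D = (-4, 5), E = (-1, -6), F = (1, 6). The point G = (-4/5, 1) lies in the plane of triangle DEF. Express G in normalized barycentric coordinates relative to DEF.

(1/5, 2/5, 2/5)

Signed area of the reference triangle: [DEF] = ½·((-4)·(-6−6) + (-1)·(6−5) + 1·(5−(-6))) = ½·(48 − 1 + 11) = 29.
[GEF] = ½·((-4/5)·(-6−6) + (-1)·(6−1) + 1·(1−(-6))) = ½·(48/5 − 5 + 7) = 29/5, so the D-coordinate is (29/5)/29 = 1/5.
[DGF] = ½·((-4)·(1−6) + (-4/5)·(6−5) + 1·(5−1)) = ½·(20 − 4/5 + 4) = 58/5, so the E-coordinate is 2/5.
[DEG] = ½·((-4)·(-6−1) + (-1)·(1−5) + (-4/5)·(5−(-6))) = ½·(28 + 4 − 44/5) = 58/5, so the F-coordinate is 2/5.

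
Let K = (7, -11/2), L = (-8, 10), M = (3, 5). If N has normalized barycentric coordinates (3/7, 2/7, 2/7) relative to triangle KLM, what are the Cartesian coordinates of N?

(11/7, 27/14)

N = (3/7)·K + (2/7)·L + (2/7)·M.
x-coordinate: (3/7)·7 + (2/7)·(-8) + (2/7)·3 = 11/7.
y-coordinate: (3/7)·(-11/2) + (2/7)·10 + (2/7)·5 = 27/14.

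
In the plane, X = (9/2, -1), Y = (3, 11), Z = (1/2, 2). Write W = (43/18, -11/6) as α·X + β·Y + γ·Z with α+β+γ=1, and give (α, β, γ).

Signed area of the reference triangle: [XYZ] = ½·((9/2)·(11−2) + 3·(2−(-1)) + (1/2)·(-1−11)) = ½·(81/2 + 9 − 6) = 87/4.
[WYZ] = ½·((43/18)·(11−2) + 3·(2−(-11/6)) + (1/2)·(-11/6−11)) = ½·(43/2 + 23/2 − 77/12) = 319/24, so the X-coordinate is (319/24)/(87/4) = 11/18.
[XWZ] = ½·((9/2)·(-11/6−2) + (43/18)·(2−(-1)) + (1/2)·(-1−(-11/6))) = ½·(-69/4 + 43/6 + 5/12) = -29/6, so the Y-coordinate is -2/9.
[XYW] = ½·((9/2)·(11−(-11/6)) + 3·(-11/6−(-1)) + (43/18)·(-1−11)) = ½·(231/4 − 5/2 − 86/3) = 319/24, so the Z-coordinate is 11/18.
Check: 11/18 − 2/9 + 11/18 = 1.

(11/18, -2/9, 11/18)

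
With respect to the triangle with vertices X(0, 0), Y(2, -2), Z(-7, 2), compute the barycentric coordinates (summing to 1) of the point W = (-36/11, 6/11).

(2/11, 3/11, 6/11)

Signed area of the reference triangle: [XYZ] = ½·(0·(-2−2) + 2·(2−0) + (-7)·(0−(-2))) = ½·(0 + 4 − 14) = -5.
[WYZ] = ½·((-36/11)·(-2−2) + 2·(2−(6/11)) + (-7)·(6/11−(-2))) = ½·(144/11 + 32/11 − 196/11) = -10/11, so the X-coordinate is (-10/11)/(-5) = 2/11.
[XWZ] = ½·(0·(6/11−2) + (-36/11)·(2−0) + (-7)·(0−(6/11))) = ½·(0 − 72/11 + 42/11) = -15/11, so the Y-coordinate is 3/11.
[XYW] = ½·(0·(-2−(6/11)) + 2·(6/11−0) + (-36/11)·(0−(-2))) = ½·(0 + 12/11 − 72/11) = -30/11, so the Z-coordinate is 6/11.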